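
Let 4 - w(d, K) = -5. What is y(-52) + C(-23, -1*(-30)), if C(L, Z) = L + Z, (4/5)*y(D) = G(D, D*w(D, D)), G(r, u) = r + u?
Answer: -643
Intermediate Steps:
w(d, K) = 9 (w(d, K) = 4 - 1*(-5) = 4 + 5 = 9)
y(D) = 25*D/2 (y(D) = 5*(D + D*9)/4 = 5*(D + 9*D)/4 = 5*(10*D)/4 = 25*D/2)
y(-52) + C(-23, -1*(-30)) = (25/2)*(-52) + (-23 - 1*(-30)) = -650 + (-23 + 30) = -650 + 7 = -643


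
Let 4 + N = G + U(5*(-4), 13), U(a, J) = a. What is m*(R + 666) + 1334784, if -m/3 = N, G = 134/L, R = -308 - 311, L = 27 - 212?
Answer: 247579974/185 ≈ 1.3383e+6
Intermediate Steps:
L = -185
R = -619
G = -134/185 (G = 134/(-185) = 134*(-1/185) = -134/185 ≈ -0.72432)
N = -4574/185 (N = -4 + (-134/185 + 5*(-4)) = -4 + (-134/185 - 20) = -4 - 3834/185 = -4574/185 ≈ -24.724)
m = 13722/185 (m = -3*(-4574/185) = 13722/185 ≈ 74.173)
m*(R + 666) + 1334784 = 13722*(-619 + 666)/185 + 1334784 = (13722/185)*47 + 1334784 = 644934/185 + 1334784 = 247579974/185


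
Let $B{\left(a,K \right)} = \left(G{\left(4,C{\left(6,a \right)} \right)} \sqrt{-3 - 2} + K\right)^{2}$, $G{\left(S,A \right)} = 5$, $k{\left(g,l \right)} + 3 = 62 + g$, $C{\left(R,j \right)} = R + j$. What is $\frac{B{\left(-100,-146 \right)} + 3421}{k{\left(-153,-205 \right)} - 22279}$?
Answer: $- \frac{24612}{22373} + \frac{1460 i \sqrt{5}}{22373} \approx -1.1001 + 0.14592 i$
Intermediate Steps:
$k{\left(g,l \right)} = 59 + g$ ($k{\left(g,l \right)} = -3 + \left(62 + g\right) = 59 + g$)
$B{\left(a,K \right)} = \left(K + 5 i \sqrt{5}\right)^{2}$ ($B{\left(a,K \right)} = \left(5 \sqrt{-3 - 2} + K\right)^{2} = \left(5 \sqrt{-5} + K\right)^{2} = \left(5 i \sqrt{5} + K\right)^{2} = \left(K + 5 i \sqrt{5}\right)^{2}$)
$\frac{B{\left(-100,-146 \right)} + 3421}{k{\left(-153,-205 \right)} - 22279} = \frac{\left(-146 + 5 i \sqrt{5}\right)^{2} + 3421}{\left(59 - 153\right) - 22279} = \frac{3421 + \left(-146 + 5 i \sqrt{5}\right)^{2}}{-94 - 22279} = \frac{3421 + \left(-146 + 5 i \sqrt{5}\right)^{2}}{-22373} = \left(3421 + \left(-146 + 5 i \sqrt{5}\right)^{2}\right) \left(- \frac{1}{22373}\right) = - \frac{3421}{22373} - \frac{\left(-146 + 5 i \sqrt{5}\right)^{2}}{22373}$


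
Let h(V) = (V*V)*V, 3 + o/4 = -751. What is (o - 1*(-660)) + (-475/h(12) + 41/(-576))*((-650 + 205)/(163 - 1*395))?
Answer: -472388543/200448 ≈ -2356.7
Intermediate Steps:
o = -3016 (o = -12 + 4*(-751) = -12 - 3004 = -3016)
h(V) = V³ (h(V) = V²*V = V³)
(o - 1*(-660)) + (-475/h(12) + 41/(-576))*((-650 + 205)/(163 - 1*395)) = (-3016 - 1*(-660)) + (-475/(12³) + 41/(-576))*((-650 + 205)/(163 - 1*395)) = (-3016 + 660) + (-475/1728 + 41*(-1/576))*(-445/(163 - 395)) = -2356 + (-475*1/1728 - 41/576)*(-445/(-232)) = -2356 + (-475/1728 - 41/576)*(-445*(-1/232)) = -2356 - 299/864*445/232 = -2356 - 133055/200448 = -472388543/200448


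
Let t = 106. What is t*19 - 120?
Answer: 1894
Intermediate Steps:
t*19 - 120 = 106*19 - 120 = 2014 - 120 = 1894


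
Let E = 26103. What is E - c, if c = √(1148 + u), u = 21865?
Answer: 26103 - 3*√2557 ≈ 25951.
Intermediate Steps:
c = 3*√2557 (c = √(1148 + 21865) = √23013 = 3*√2557 ≈ 151.70)
E - c = 26103 - 3*√2557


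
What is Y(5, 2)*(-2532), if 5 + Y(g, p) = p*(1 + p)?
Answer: -2532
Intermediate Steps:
Y(g, p) = -5 + p*(1 + p)
Y(5, 2)*(-2532) = (-5 + 2 + 2²)*(-2532) = (-5 + 2 + 4)*(-2532) = 1*(-2532) = -2532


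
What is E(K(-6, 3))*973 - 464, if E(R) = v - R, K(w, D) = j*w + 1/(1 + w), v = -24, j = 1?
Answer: -88917/5 ≈ -17783.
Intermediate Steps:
K(w, D) = w + 1/(1 + w) (K(w, D) = 1*w + 1/(1 + w) = w + 1/(1 + w))
E(R) = -24 - R
E(K(-6, 3))*973 - 464 = (-24 - (1 - 6 + (-6)**2)/(1 - 6))*973 - 464 = (-24 - (1 - 6 + 36)/(-5))*973 - 464 = (-24 - (-1)*31/5)*973 - 464 = (-24 - 1*(-31/5))*973 - 464 = (-24 + 31/5)*973 - 464 = -89/5*973 - 464 = -86597/5 - 464 = -88917/5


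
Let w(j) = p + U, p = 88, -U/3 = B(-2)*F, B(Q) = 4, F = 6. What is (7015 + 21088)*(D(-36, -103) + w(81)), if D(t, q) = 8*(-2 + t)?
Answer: -8093664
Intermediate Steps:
U = -72 (U = -12*6 = -3*24 = -72)
D(t, q) = -16 + 8*t
w(j) = 16 (w(j) = 88 - 72 = 16)
(7015 + 21088)*(D(-36, -103) + w(81)) = (7015 + 21088)*((-16 + 8*(-36)) + 16) = 28103*((-16 - 288) + 16) = 28103*(-304 + 16) = 28103*(-288) = -8093664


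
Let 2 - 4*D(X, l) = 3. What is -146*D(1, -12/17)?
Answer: 73/2 ≈ 36.500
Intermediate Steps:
D(X, l) = -1/4 (D(X, l) = 1/2 - 1/4*3 = 1/2 - 3/4 = -1/4)
-146*D(1, -12/17) = -146*(-1/4) = 73/2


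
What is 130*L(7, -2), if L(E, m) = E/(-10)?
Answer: -91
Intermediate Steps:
L(E, m) = -E/10 (L(E, m) = E*(-⅒) = -E/10)
130*L(7, -2) = 130*(-⅒*7) = 130*(-7/10) = -91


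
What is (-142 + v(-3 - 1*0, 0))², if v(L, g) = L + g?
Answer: 21025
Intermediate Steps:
(-142 + v(-3 - 1*0, 0))² = (-142 + ((-3 - 1*0) + 0))² = (-142 + ((-3 + 0) + 0))² = (-142 + (-3 + 0))² = (-142 - 3)² = (-145)² = 21025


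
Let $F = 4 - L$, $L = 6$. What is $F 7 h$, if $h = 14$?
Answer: $-196$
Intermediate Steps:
$F = -2$ ($F = 4 - 6 = -2$)
$F 7 h = \left(-2\right) 7 \cdot 14 = \left(-14\right) 14 = -196$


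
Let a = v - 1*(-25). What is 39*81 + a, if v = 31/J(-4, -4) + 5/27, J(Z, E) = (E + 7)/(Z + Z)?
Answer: 83741/27 ≈ 3101.5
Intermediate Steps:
J(Z, E) = (7 + E)/(2*Z) (J(Z, E) = (7 + E)/((2*Z)) = (7 + E)*(1/(2*Z)) = (7 + E)/(2*Z))
v = -2227/27 (v = 31/(((½)*(7 - 4)/(-4))) + 5/27 = 31/(((½)*(-¼)*3)) + 5*(1/27) = 31/(-3/8) + 5/27 = 31*(-8/3) + 5/27 = -248/3 + 5/27 = -2227/27 ≈ -82.481)
a = -1552/27 (a = -2227/27 - 1*(-25) = -2227/27 + 25 = -1552/27 ≈ -57.482)
39*81 + a = 39*81 - 1552/27 = 3159 - 1552/27 = 83741/27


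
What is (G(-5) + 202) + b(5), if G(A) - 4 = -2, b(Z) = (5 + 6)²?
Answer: 325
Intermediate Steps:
b(Z) = 121 (b(Z) = 11² = 121)
G(A) = 2 (G(A) = 4 - 2 = 2)
(G(-5) + 202) + b(5) = (2 + 202) + 121 = 204 + 121 = 325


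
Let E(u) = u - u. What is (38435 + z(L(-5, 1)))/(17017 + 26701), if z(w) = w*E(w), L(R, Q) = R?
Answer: 38435/43718 ≈ 0.87916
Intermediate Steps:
E(u) = 0
z(w) = 0 (z(w) = w*0 = 0)
(38435 + z(L(-5, 1)))/(17017 + 26701) = (38435 + 0)/(17017 + 26701) = 38435/43718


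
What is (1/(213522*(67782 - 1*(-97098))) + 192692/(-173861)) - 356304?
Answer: -2180895365274657355099/6120864715116960 ≈ -3.5631e+5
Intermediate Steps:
(1/(213522*(67782 - 1*(-97098))) + 192692/(-173861)) - 356304 = (1/(213522*(67782 + 97098)) + 192692*(-1/173861)) - 356304 = ((1/213522)/164880 - 192692/173861) - 356304 = ((1/213522)*(1/164880) - 192692/173861) - 356304 = (1/35205507360 - 192692/173861) - 356304 = -6783819624039259/6120864715116960 - 356304 = -2180895365274657355099/6120864715116960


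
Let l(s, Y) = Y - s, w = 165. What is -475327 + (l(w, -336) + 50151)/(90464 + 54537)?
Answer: -68922840677/145001 ≈ -4.7533e+5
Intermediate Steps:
-475327 + (l(w, -336) + 50151)/(90464 + 54537) = -475327 + ((-336 - 1*165) + 50151)/(90464 + 54537) = -475327 + ((-336 - 165) + 50151)/145001 = -475327 + (-501 + 50151)*(1/145001) = -475327 + 49650*(1/145001) = -475327 + 49650/145001 = -68922840677/145001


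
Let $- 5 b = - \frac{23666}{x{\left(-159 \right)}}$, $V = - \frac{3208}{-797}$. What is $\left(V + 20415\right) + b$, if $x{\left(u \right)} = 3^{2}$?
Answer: $\frac{751190137}{35865} \approx 20945.0$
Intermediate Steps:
$x{\left(u \right)} = 9$
$V = \frac{3208}{797}$ ($V = \left(-3208\right) \left(- \frac{1}{797}\right) = \frac{3208}{797} \approx 4.0251$)
$b = \frac{23666}{45}$ ($b = - \frac{\left(-23666\right) \frac{1}{9}}{5} = \left(- \frac{1}{5}\right) \left(- \frac{23666}{9}\right) = \frac{23666}{45} \approx 525.91$)
$\left(V + 20415\right) + b = \left(\frac{3208}{797} + 20415\right) + \frac{23666}{45} = \frac{16273963}{797} + \frac{23666}{45} = \frac{751190137}{35865}$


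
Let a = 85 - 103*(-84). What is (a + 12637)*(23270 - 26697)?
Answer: -73248698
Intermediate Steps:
a = 8737 (a = 85 + 8652 = 8737)
(a + 12637)*(23270 - 26697) = (8737 + 12637)*(23270 - 26697) = 21374*(-3427) = -73248698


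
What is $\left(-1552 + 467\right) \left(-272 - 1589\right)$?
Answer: $2019185$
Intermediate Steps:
$\left(-1552 + 467\right) \left(-272 - 1589\right) = \left(-1085\right) \left(-1861\right) = 2019185$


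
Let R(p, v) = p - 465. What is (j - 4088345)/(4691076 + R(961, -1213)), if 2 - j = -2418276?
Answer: -1670067/4691572 ≈ -0.35597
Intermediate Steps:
R(p, v) = -465 + p
j = 2418278 (j = 2 - 1*(-2418276) = 2 + 2418276 = 2418278)
(j - 4088345)/(4691076 + R(961, -1213)) = (2418278 - 4088345)/(4691076 + (-465 + 961)) = -1670067/(4691076 + 496) = -1670067/4691572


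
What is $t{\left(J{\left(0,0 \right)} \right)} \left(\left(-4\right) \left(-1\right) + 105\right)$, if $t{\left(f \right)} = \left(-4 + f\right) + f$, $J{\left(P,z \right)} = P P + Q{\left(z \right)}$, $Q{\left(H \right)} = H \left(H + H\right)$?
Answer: $-436$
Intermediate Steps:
$Q{\left(H \right)} = 2 H^{2}$ ($Q{\left(H \right)} = H 2 H = 2 H^{2}$)
$J{\left(P,z \right)} = P^{2} + 2 z^{2}$ ($J{\left(P,z \right)} = P P + 2 z^{2} = P^{2} + 2 z^{2}$)
$t{\left(f \right)} = -4 + 2 f$
$t{\left(J{\left(0,0 \right)} \right)} \left(\left(-4\right) \left(-1\right) + 105\right) = \left(-4 + 2 \left(0^{2} + 2 \cdot 0^{2}\right)\right) \left(\left(-4\right) \left(-1\right) + 105\right) = \left(-4 + 2 \left(0 + 2 \cdot 0\right)\right) \left(4 + 105\right) = \left(-4 + 2 \left(0 + 0\right)\right) 109 = \left(-4 + 2 \cdot 0\right) 109 = \left(-4 + 0\right) 109 = \left(-4\right) 109 = -436$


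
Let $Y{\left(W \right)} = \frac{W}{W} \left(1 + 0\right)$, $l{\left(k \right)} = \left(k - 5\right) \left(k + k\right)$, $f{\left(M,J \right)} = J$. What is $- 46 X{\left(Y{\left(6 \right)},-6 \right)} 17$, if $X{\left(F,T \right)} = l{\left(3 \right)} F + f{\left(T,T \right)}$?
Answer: $14076$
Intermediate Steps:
$l{\left(k \right)} = 2 k \left(-5 + k\right)$ ($l{\left(k \right)} = \left(-5 + k\right) 2 k = 2 k \left(-5 + k\right)$)
$Y{\left(W \right)} = 1$ ($Y{\left(W \right)} = 1 \cdot 1 = 1$)
$X{\left(F,T \right)} = T - 12 F$ ($X{\left(F,T \right)} = 2 \cdot 3 \left(-5 + 3\right) F + T = 2 \cdot 3 \left(-2\right) F + T = - 12 F + T = T - 12 F$)
$- 46 X{\left(Y{\left(6 \right)},-6 \right)} 17 = - 46 \left(-6 - 12\right) 17 = \left(-46\right) \left(-18\right) 17 = 828 \cdot 17 = 14076$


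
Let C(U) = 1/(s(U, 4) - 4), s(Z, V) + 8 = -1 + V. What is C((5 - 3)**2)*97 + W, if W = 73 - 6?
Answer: 506/9 ≈ 56.222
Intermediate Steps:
s(Z, V) = -9 + V (s(Z, V) = -8 + (-1 + V) = -9 + V)
W = 67
C(U) = -1/9 (C(U) = 1/((-9 + 4) - 4) = 1/(-5 - 4) = 1/(-9) = -1/9)
C((5 - 3)**2)*97 + W = -1/9*97 + 67 = -97/9 + 67 = 506/9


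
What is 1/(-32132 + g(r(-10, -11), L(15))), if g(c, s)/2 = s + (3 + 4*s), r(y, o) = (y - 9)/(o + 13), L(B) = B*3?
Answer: -1/31676 ≈ -3.1570e-5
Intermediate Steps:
L(B) = 3*B
r(y, o) = (-9 + y)/(13 + o)
g(c, s) = 6 + 10*s (g(c, s) = 2*(s + (3 + 4*s)) = 2*(3 + 5*s) = 6 + 10*s)
1/(-32132 + g(r(-10, -11), L(15))) = 1/(-32132 + (6 + 10*(3*15))) = 1/(-32132 + (6 + 10*45)) = 1/(-32132 + (6 + 450)) = 1/(-32132 + 456) = 1/(-31676) = -1/31676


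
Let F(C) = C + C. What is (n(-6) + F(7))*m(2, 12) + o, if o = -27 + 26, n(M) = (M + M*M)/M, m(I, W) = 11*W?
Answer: 1187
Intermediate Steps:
F(C) = 2*C
n(M) = (M + M²)/M
o = -1
(n(-6) + F(7))*m(2, 12) + o = ((1 - 6) + 2*7)*(11*12) - 1 = (-5 + 14)*132 - 1 = 9*132 - 1 = 1188 - 1 = 1187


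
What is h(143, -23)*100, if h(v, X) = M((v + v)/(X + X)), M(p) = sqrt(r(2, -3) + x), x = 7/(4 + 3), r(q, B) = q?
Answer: 100*sqrt(3) ≈ 173.21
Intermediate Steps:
x = 1 (x = 7/7 = 7*(1/7) = 1)
M(p) = sqrt(3) (M(p) = sqrt(2 + 1) = sqrt(3))
h(v, X) = sqrt(3)
h(143, -23)*100 = sqrt(3)*100 = 100*sqrt(3)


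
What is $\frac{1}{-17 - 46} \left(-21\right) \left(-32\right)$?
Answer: $- \frac{32}{3} \approx -10.667$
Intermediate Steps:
$\frac{1}{-17 - 46} \left(-21\right) \left(-32\right) = \frac{1}{-63} \left(-21\right) \left(-32\right) = \left(- \frac{1}{63}\right) \left(-21\right) \left(-32\right) = \frac{1}{3} \left(-32\right) = - \frac{32}{3}$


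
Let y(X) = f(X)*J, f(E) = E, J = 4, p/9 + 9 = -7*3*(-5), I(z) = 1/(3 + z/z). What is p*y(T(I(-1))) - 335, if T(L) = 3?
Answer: 10033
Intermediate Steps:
I(z) = 1/4 (I(z) = 1/(3 + 1) = 1/4)
p = 864 (p = -81 + 9*(-7*3*(-5)) = -81 + 9*(-21*(-5)) = -81 + 9*105 = -81 + 945 = 864)
y(X) = 4*X (y(X) = X*4 = 4*X)
p*y(T(I(-1))) - 335 = 864*(4*3) - 335 = 864*12 - 335 = 10368 - 335 = 10033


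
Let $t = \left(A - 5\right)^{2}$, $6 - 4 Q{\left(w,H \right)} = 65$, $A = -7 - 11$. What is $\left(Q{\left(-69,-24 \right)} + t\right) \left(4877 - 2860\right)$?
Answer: $\frac{4148969}{4} \approx 1.0372 \cdot 10^{6}$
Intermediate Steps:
$A = -18$
$Q{\left(w,H \right)} = - \frac{59}{4}$ ($Q{\left(w,H \right)} = \frac{3}{2} - \frac{65}{4} = - \frac{59}{4}$)
$t = 529$ ($t = \left(-18 - 5\right)^{2} = \left(-23\right)^{2} = 529$)
$\left(Q{\left(-69,-24 \right)} + t\right) \left(4877 - 2860\right) = \left(- \frac{59}{4} + 529\right) \left(4877 - 2860\right) = \frac{2057}{4} \cdot 2017 = \frac{4148969}{4}$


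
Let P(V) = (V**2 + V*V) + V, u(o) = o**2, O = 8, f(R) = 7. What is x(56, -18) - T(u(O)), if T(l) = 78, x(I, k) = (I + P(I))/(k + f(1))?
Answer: -7242/11 ≈ -658.36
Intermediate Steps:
P(V) = V + 2*V**2 (P(V) = (V**2 + V**2) + V = 2*V**2 + V = V + 2*V**2)
x(I, k) = (I + I*(1 + 2*I))/(7 + k) (x(I, k) = (I + I*(1 + 2*I))/(k + 7) = (I + I*(1 + 2*I))/(7 + k))
x(56, -18) - T(u(O)) = 2*56*(1 + 56)/(7 - 18) - 1*78 = 2*56*57/(-11) - 78 = 2*56*(-1/11)*57 - 78 = -6384/11 - 78 = -7242/11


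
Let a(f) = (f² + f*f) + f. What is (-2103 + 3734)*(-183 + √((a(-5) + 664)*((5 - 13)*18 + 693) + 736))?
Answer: -298473 + 1631*√389977 ≈ 7.2006e+5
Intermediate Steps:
a(f) = f + 2*f² (a(f) = (f² + f²) + f = 2*f² + f = f + 2*f²)
(-2103 + 3734)*(-183 + √((a(-5) + 664)*((5 - 13)*18 + 693) + 736)) = (-2103 + 3734)*(-183 + √((-5*(1 + 2*(-5)) + 664)*((5 - 13)*18 + 693) + 736)) = 1631*(-183 + √((-5*(1 - 10) + 664)*(-8*18 + 693) + 736)) = 1631*(-183 + √((-5*(-9) + 664)*(-144 + 693) + 736)) = 1631*(-183 + √((45 + 664)*549 + 736)) = 1631*(-183 + √(709*549 + 736)) = 1631*(-183 + √(389241 + 736)) = 1631*(-183 + √389977) = -298473 + 1631*√389977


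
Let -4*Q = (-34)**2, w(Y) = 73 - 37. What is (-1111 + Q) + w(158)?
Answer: -1364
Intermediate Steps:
w(Y) = 36
Q = -289 (Q = -1/4*(-34)**2 = -1/4*1156 = -289)
(-1111 + Q) + w(158) = (-1111 - 289) + 36 = -1400 + 36 = -1364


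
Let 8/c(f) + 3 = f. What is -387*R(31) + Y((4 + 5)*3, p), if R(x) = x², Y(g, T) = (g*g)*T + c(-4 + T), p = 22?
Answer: -5338027/15 ≈ -3.5587e+5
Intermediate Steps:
c(f) = 8/(-3 + f)
Y(g, T) = 8/(-7 + T) + T*g² (Y(g, T) = (g*g)*T + 8/(-3 + (-4 + T)) = g²*T + 8/(-7 + T) = T*g² + 8/(-7 + T) = 8/(-7 + T) + T*g²)
-387*R(31) + Y((4 + 5)*3, p) = -387*31² + (8 + 22*((4 + 5)*3)²*(-7 + 22))/(-7 + 22) = -387*961 + (8 + 22*(9*3)²*15)/15 = -371907 + (8 + 22*27²*15)/15 = -371907 + (8 + 22*729*15)/15 = -371907 + (8 + 240570)/15 = -371907 + (1/15)*240578 = -371907 + 240578/15 = -5338027/15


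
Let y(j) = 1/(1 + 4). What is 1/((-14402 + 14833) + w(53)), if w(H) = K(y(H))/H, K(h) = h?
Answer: 265/114216 ≈ 0.0023202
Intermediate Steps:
y(j) = ⅕ (y(j) = 1/5 = ⅕)
w(H) = 1/(5*H)
1/((-14402 + 14833) + w(53)) = 1/((-14402 + 14833) + (⅕)/53) = 1/(431 + (⅕)*(1/53)) = 1/(431 + 1/265) = 1/(114216/265) = 265/114216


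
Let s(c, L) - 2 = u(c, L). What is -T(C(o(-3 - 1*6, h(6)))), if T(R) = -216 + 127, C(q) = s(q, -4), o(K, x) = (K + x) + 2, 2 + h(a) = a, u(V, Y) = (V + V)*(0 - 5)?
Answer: 89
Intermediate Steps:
u(V, Y) = -10*V (u(V, Y) = (2*V)*(-5) = -10*V)
h(a) = -2 + a
o(K, x) = 2 + K + x
s(c, L) = 2 - 10*c
C(q) = 2 - 10*q
T(R) = -89
-T(C(o(-3 - 1*6, h(6)))) = -1*(-89) = 89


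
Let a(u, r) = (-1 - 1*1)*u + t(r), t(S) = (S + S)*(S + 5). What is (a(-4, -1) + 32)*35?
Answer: 1120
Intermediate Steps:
t(S) = 2*S*(5 + S) (t(S) = (2*S)*(5 + S) = 2*S*(5 + S))
a(u, r) = -2*u + 2*r*(5 + r) (a(u, r) = (-1 - 1*1)*u + 2*r*(5 + r) = (-1 - 1)*u + 2*r*(5 + r) = -2*u + 2*r*(5 + r))
(a(-4, -1) + 32)*35 = ((-2*(-4) + 2*(-1)*(5 - 1)) + 32)*35 = ((8 + 2*(-1)*4) + 32)*35 = ((8 - 8) + 32)*35 = (0 + 32)*35 = 32*35 = 1120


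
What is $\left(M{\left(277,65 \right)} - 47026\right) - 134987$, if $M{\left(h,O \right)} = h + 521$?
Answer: $-181215$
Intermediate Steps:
$M{\left(h,O \right)} = 521 + h$
$\left(M{\left(277,65 \right)} - 47026\right) - 134987 = \left(\left(521 + 277\right) - 47026\right) - 134987 = \left(798 - 47026\right) - 134987 = -46228 - 134987 = -181215$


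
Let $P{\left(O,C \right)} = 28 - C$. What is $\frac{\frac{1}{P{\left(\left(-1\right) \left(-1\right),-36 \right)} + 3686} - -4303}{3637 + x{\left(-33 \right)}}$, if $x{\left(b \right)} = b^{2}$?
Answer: $\frac{16136251}{17722500} \approx 0.91049$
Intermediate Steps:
$\frac{\frac{1}{P{\left(\left(-1\right) \left(-1\right),-36 \right)} + 3686} - -4303}{3637 + x{\left(-33 \right)}} = \frac{\frac{1}{\left(28 - -36\right) + 3686} - -4303}{3637 + \left(-33\right)^{2}} = \frac{\frac{1}{\left(28 + 36\right) + 3686} + 4303}{3637 + 1089} = \frac{\frac{1}{64 + 3686} + 4303}{4726} = \left(\frac{1}{3750} + 4303\right) \frac{1}{4726} = \frac{16136251}{3750} \cdot \frac{1}{4726} = \frac{16136251}{17722500}$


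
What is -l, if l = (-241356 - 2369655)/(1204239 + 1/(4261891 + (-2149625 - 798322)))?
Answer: 3430722237384/1582302608617 ≈ 2.1682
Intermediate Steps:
l = -3430722237384/1582302608617 (l = -2611011/(1204239 + 1/(4261891 - 2947947)) = -2611011/(1204239 + 1/1313944) = -2611011/1582302608617/1313944 = -2611011*1313944/1582302608617 = -3430722237384/1582302608617 ≈ -2.1682)
-l = -1*(-3430722237384/1582302608617) = 3430722237384/1582302608617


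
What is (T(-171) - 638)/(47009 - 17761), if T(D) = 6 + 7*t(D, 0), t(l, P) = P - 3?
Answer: -653/29248 ≈ -0.022326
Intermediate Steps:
t(l, P) = -3 + P
T(D) = -15 (T(D) = 6 + 7*(-3 + 0) = 6 + 7*(-3) = 6 - 21 = -15)
(T(-171) - 638)/(47009 - 17761) = (-15 - 638)/(47009 - 17761) = -653/29248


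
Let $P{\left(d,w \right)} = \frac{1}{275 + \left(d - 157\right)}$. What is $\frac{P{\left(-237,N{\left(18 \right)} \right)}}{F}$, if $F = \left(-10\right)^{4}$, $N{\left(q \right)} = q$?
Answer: $- \frac{1}{1190000} \approx -8.4034 \cdot 10^{-7}$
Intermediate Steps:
$P{\left(d,w \right)} = \frac{1}{118 + d}$ ($P{\left(d,w \right)} = \frac{1}{275 + \left(-157 + d\right)} = \frac{1}{118 + d}$)
$F = 10000$
$\frac{P{\left(-237,N{\left(18 \right)} \right)}}{F} = \frac{1}{\left(118 - 237\right) 10000} = \frac{1}{-119} \cdot \frac{1}{10000} = \left(- \frac{1}{119}\right) \frac{1}{10000} = - \frac{1}{1190000}$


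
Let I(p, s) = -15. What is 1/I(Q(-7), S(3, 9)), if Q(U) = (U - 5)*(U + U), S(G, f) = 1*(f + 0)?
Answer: -1/15 ≈ -0.066667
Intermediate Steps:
S(G, f) = f (S(G, f) = 1*f = f)
Q(U) = 2*U*(-5 + U) (Q(U) = (-5 + U)*(2*U) = 2*U*(-5 + U))
1/I(Q(-7), S(3, 9)) = 1/(-15) = -1/15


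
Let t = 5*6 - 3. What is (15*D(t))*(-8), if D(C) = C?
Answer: -3240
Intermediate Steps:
t = 27 (t = 30 - 3 = 27)
(15*D(t))*(-8) = (15*27)*(-8) = 405*(-8) = -3240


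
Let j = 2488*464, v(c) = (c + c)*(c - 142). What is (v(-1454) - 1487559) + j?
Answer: 4308041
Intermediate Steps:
v(c) = 2*c*(-142 + c) (v(c) = (2*c)*(-142 + c) = 2*c*(-142 + c))
j = 1154432
(v(-1454) - 1487559) + j = (2*(-1454)*(-142 - 1454) - 1487559) + 1154432 = (2*(-1454)*(-1596) - 1487559) + 1154432 = (4641168 - 1487559) + 1154432 = 3153609 + 1154432 = 4308041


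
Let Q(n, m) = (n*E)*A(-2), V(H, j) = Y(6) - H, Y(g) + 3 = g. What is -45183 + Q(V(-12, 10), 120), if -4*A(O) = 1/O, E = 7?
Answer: -361359/8 ≈ -45170.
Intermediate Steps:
A(O) = -1/(4*O)
Y(g) = -3 + g
V(H, j) = 3 - H (V(H, j) = (-3 + 6) - H = 3 - H)
Q(n, m) = 7*n/8 (Q(n, m) = (n*7)*(-1/4/(-2)) = (7*n)*(-1/4*(-1/2)) = (7*n)*(1/8) = 7*n/8)
-45183 + Q(V(-12, 10), 120) = -45183 + 7*(3 - 1*(-12))/8 = -45183 + 7*(3 + 12)/8 = -45183 + (7/8)*15 = -45183 + 105/8 = -361359/8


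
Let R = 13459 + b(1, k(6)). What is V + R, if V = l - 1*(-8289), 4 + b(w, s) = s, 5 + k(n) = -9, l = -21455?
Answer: 275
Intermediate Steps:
k(n) = -14 (k(n) = -5 - 9 = -14)
b(w, s) = -4 + s
V = -13166 (V = -21455 - 1*(-8289) = -21455 + 8289 = -13166)
R = 13441 (R = 13459 + (-4 - 14) = 13459 - 18 = 13441)
V + R = -13166 + 13441 = 275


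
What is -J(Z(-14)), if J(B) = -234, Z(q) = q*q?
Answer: 234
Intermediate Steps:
Z(q) = q**2
-J(Z(-14)) = -1*(-234) = 234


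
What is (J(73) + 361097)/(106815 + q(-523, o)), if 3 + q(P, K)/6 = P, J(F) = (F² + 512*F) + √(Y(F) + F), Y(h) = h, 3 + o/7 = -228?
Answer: 403802/103659 + √146/103659 ≈ 3.8956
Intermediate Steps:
o = -1617 (o = -21 + 7*(-228) = -21 - 1596 = -1617)
J(F) = F² + 512*F + √2*√F (J(F) = (F² + 512*F) + √(F + F) = (F² + 512*F) + √(2*F) = (F² + 512*F) + √2*√F = F² + 512*F + √2*√F)
q(P, K) = -18 + 6*P
(J(73) + 361097)/(106815 + q(-523, o)) = ((73² + 512*73 + √2*√73) + 361097)/(106815 + (-18 + 6*(-523))) = ((5329 + 37376 + √146) + 361097)/(106815 + (-18 - 3138)) = ((42705 + √146) + 361097)/(106815 - 3156) = (403802 + √146)/103659 = (403802 + √146)*(1/103659) = 403802/103659 + √146/103659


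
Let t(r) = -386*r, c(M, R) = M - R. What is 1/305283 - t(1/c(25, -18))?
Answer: 117839281/13127169 ≈ 8.9767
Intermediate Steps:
1/305283 - t(1/c(25, -18)) = 1/305283 - (-386)/(25 - 1*(-18)) = 1/305283 - (-386)/(25 + 18) = 1/305283 - (-386)/43 = 1/305283 - 1*(-386/43) = 1/305283 + 386/43 = 117839281/13127169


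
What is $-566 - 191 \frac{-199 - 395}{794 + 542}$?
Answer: $- \frac{321361}{668} \approx -481.08$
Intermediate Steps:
$-566 - 191 \frac{-199 - 395}{794 + 542} = -566 - 191 \left(- \frac{594}{1336}\right) = -566 - 191 \left(\left(-594\right) \frac{1}{1336}\right) = -566 - - \frac{56727}{668} = -566 + \frac{56727}{668} = - \frac{321361}{668}$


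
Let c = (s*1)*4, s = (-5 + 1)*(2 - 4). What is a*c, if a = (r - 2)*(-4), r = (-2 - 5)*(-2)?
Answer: -1536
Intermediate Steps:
s = 8 (s = -4*(-2) = 8)
r = 14 (r = -7*(-2) = 14)
a = -48 (a = (14 - 2)*(-4) = 12*(-4) = -48)
c = 32 (c = (8*1)*4 = 8*4 = 32)
a*c = -48*32 = -1536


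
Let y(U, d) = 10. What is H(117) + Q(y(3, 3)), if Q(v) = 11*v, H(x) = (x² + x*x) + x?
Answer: 27605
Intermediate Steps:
H(x) = x + 2*x² (H(x) = (x² + x²) + x = 2*x² + x = x + 2*x²)
H(117) + Q(y(3, 3)) = 117*(1 + 2*117) + 11*10 = 117*(1 + 234) + 110 = 117*235 + 110 = 27495 + 110 = 27605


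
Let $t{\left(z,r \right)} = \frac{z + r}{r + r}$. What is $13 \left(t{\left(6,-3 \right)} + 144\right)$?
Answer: $\frac{3731}{2} \approx 1865.5$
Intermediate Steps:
$t{\left(z,r \right)} = \frac{r + z}{2 r}$
$13 \left(t{\left(6,-3 \right)} + 144\right) = 13 \left(\frac{-3 + 6}{2 \left(-3\right)} + 144\right) = 13 \left(\frac{1}{2} \left(- \frac{1}{3}\right) 3 + 144\right) = 13 \left(- \frac{1}{2} + 144\right) = 13 \cdot \frac{287}{2} = \frac{3731}{2}$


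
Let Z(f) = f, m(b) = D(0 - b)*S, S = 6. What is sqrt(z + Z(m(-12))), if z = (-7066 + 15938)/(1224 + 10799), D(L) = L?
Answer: 4*sqrt(657153134)/12023 ≈ 8.5287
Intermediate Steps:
m(b) = -6*b (m(b) = (0 - b)*6 = -b*6 = -6*b)
z = 8872/12023 ≈ 0.73792
sqrt(z + Z(m(-12))) = sqrt(8872/12023 - 6*(-12)) = sqrt(8872/12023 + 72) = sqrt(874528/12023) = 4*sqrt(657153134)/12023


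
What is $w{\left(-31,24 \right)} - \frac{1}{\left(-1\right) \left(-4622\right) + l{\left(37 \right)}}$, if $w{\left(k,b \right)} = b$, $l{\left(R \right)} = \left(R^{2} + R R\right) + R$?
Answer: $\frac{177527}{7397} \approx 24.0$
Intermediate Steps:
$l{\left(R \right)} = R + 2 R^{2}$ ($l{\left(R \right)} = \left(R^{2} + R^{2}\right) + R = 2 R^{2} + R = R + 2 R^{2}$)
$w{\left(-31,24 \right)} - \frac{1}{\left(-1\right) \left(-4622\right) + l{\left(37 \right)}} = 24 - \frac{1}{\left(-1\right) \left(-4622\right) + 37 \left(1 + 2 \cdot 37\right)} = 24 - \frac{1}{4622 + 37 \left(1 + 74\right)} = 24 - \frac{1}{4622 + 37 \cdot 75} = 24 - \frac{1}{4622 + 2775} = 24 - \frac{1}{7397} = \frac{177527}{7397}$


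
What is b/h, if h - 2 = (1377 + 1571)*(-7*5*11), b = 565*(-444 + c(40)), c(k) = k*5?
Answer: 68930/567489 ≈ 0.12146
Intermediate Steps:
c(k) = 5*k
b = -137860 (b = 565*(-444 + 5*40) = 565*(-444 + 200) = 565*(-244) = -137860)
h = -1134978 (h = 2 + (1377 + 1571)*(-7*5*11) = 2 + 2948*(-35*11) = 2 + 2948*(-385) = 2 - 1134980 = -1134978)
b/h = -137860/(-1134978) = -137860*(-1/1134978) = 68930/567489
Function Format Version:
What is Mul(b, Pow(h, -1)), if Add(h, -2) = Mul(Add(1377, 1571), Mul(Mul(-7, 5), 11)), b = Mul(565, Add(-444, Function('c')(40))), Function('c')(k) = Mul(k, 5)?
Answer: Rational(68930, 567489) ≈ 0.12146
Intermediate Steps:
Function('c')(k) = Mul(5, k)
b = -137860 (b = Mul(565, Add(-444, Mul(5, 40))) = Mul(565, Add(-444, 200)) = Mul(565, -244) = -137860)
h = -1134978 (h = Add(2, Mul(Add(1377, 1571), Mul(Mul(-7, 5), 11))) = Add(2, Mul(2948, Mul(-35, 11))) = Add(2, Mul(2948, -385)) = Add(2, -1134980) = -1134978)
Mul(b, Pow(h, -1)) = Mul(-137860, Pow(-1134978, -1)) = Mul(-137860, Rational(-1, 1134978)) = Rational(68930, 567489)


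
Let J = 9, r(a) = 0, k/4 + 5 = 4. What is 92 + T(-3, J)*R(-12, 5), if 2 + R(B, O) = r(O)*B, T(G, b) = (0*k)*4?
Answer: 92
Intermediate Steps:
k = -4 (k = -20 + 4*4 = -20 + 16 = -4)
T(G, b) = 0 (T(G, b) = (0*(-4))*4 = 0*4 = 0)
R(B, O) = -2 (R(B, O) = -2 + 0*B = -2 + 0 = -2)
92 + T(-3, J)*R(-12, 5) = 92 + 0*(-2) = 92 + 0 = 92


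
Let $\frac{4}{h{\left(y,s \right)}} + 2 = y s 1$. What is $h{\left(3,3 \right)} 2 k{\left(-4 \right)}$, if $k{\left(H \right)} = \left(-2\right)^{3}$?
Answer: $- \frac{64}{7} \approx -9.1429$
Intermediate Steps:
$k{\left(H \right)} = -8$
$h{\left(y,s \right)} = \frac{4}{-2 + s y}$ ($h{\left(y,s \right)} = \frac{4}{-2 + y s 1} = \frac{4}{-2 + s y 1} = \frac{4}{-2 + s y}$)
$h{\left(3,3 \right)} 2 k{\left(-4 \right)} = \frac{4}{-2 + 3 \cdot 3} \cdot 2 \left(-8\right) = \frac{4}{-2 + 9} \cdot 2 \left(-8\right) = \frac{4}{7} \cdot 2 \left(-8\right) = \frac{8}{7} \left(-8\right) = - \frac{64}{7}$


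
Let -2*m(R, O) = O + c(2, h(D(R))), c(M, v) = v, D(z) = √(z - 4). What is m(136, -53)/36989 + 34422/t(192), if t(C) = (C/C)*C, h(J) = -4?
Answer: 212206805/1183648 ≈ 179.28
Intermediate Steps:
D(z) = √(-4 + z)
m(R, O) = 2 - O/2 (m(R, O) = -(O - 4)/2 = -(-4 + O)/2 = 2 - O/2)
t(C) = C (t(C) = 1*C = C)
m(136, -53)/36989 + 34422/t(192) = (2 - ½*(-53))/36989 + 34422/192 = (2 + 53/2)*(1/36989) + 34422*(1/192) = (57/2)*(1/36989) + 5737/32 = 57/73978 + 5737/32 = 212206805/1183648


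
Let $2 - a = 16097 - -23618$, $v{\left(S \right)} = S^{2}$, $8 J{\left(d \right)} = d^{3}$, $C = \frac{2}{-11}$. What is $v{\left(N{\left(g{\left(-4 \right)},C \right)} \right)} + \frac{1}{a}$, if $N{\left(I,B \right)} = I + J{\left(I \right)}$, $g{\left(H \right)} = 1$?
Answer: $\frac{3216689}{2541632} \approx 1.2656$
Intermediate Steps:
$C = - \frac{2}{11}$ ($C = 2 \left(- \frac{1}{11}\right) = - \frac{2}{11} \approx -0.18182$)
$J{\left(d \right)} = \frac{d^{3}}{8}$
$N{\left(I,B \right)} = I + \frac{I^{3}}{8}$
$a = -39713$ ($a = 2 - \left(16097 - -23618\right) = 2 - \left(16097 + 23618\right) = 2 - 39715 = -39713$)
$v{\left(N{\left(g{\left(-4 \right)},C \right)} \right)} + \frac{1}{a} = \left(1 + \frac{1^{3}}{8}\right)^{2} + \frac{1}{-39713} = \left(1 + \frac{1}{8} \cdot 1\right)^{2} - \frac{1}{39713} = \left(1 + \frac{1}{8}\right)^{2} - \frac{1}{39713} = \left(\frac{9}{8}\right)^{2} - \frac{1}{39713} = \frac{81}{64} - \frac{1}{39713} = \frac{3216689}{2541632}$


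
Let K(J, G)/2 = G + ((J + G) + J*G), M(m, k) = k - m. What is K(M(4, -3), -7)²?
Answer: 3136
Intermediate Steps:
K(J, G) = 2*J + 4*G + 2*G*J (K(J, G) = 2*(G + ((J + G) + J*G)) = 2*(G + ((G + J) + G*J)) = 2*(G + (G + J + G*J)) = 2*(J + 2*G + G*J) = 2*J + 4*G + 2*G*J)
K(M(4, -3), -7)² = (2*(-3 - 1*4) + 4*(-7) + 2*(-7)*(-3 - 1*4))² = (2*(-3 - 4) - 28 + 2*(-7)*(-3 - 4))² = (2*(-7) - 28 + 2*(-7)*(-7))² = (-14 - 28 + 98)² = 56² = 3136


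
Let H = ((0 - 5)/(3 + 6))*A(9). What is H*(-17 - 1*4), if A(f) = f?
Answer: 105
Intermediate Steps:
H = -5 (H = ((0 - 5)/(3 + 6))*9 = -5/9*9 = -5)
H*(-17 - 1*4) = -5*(-17 - 1*4) = -5*(-17 - 4) = -5*(-21) = 105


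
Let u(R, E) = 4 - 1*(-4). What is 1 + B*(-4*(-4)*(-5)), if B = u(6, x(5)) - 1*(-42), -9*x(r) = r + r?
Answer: -3999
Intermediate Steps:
x(r) = -2*r/9 (x(r) = -(r + r)/9 = -2*r/9)
u(R, E) = 8 (u(R, E) = 4 + 4 = 8)
B = 50 (B = 8 - 1*(-42) = 8 + 42 = 50)
1 + B*(-4*(-4)*(-5)) = 1 + 50*(-4*(-4)*(-5)) = 1 + 50*(16*(-5)) = 1 + 50*(-80) = 1 - 4000 = -3999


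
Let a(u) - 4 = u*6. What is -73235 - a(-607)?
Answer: -69597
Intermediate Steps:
a(u) = 4 + 6*u (a(u) = 4 + u*6 = 4 + 6*u)
-73235 - a(-607) = -73235 - (4 + 6*(-607)) = -73235 - (4 - 3642) = -73235 - 1*(-3638) = -73235 + 3638 = -69597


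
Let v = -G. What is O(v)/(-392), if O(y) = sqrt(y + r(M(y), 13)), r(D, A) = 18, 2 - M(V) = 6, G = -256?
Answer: -sqrt(274)/392 ≈ -0.042227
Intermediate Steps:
M(V) = -4 (M(V) = 2 - 1*6 = 2 - 6 = -4)
v = 256 (v = -1*(-256) = 256)
O(y) = sqrt(18 + y) (O(y) = sqrt(y + 18) = sqrt(18 + y))
O(v)/(-392) = sqrt(18 + 256)/(-392) = sqrt(274)*(-1/392) = -sqrt(274)/392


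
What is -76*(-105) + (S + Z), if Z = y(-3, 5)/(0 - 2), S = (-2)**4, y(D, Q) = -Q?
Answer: 15997/2 ≈ 7998.5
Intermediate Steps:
S = 16
Z = 5/2 (Z = (-1*5)/(0 - 2) = -5/(-2) = -1/2*(-5) = 5/2 ≈ 2.5000)
-76*(-105) + (S + Z) = -76*(-105) + (16 + 5/2) = 7980 + 37/2 = 15997/2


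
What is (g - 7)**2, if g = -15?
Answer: 484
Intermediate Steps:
(g - 7)**2 = (-15 - 7)**2 = (-22)**2 = 484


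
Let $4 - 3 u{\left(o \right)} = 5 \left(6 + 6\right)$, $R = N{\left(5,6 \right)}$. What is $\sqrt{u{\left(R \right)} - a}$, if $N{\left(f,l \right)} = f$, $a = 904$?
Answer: $\frac{4 i \sqrt{519}}{3} \approx 30.375 i$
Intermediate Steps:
$R = 5$
$u{\left(o \right)} = - \frac{56}{3}$ ($u{\left(o \right)} = \frac{4}{3} - \frac{5 \left(6 + 6\right)}{3} = \frac{4}{3} - \frac{5 \cdot 12}{3} = \frac{4}{3} - 20 = - \frac{56}{3}$)
$\sqrt{u{\left(R \right)} - a} = \sqrt{- \frac{56}{3} - 904} = \sqrt{- \frac{2768}{3}} = \frac{4 i \sqrt{519}}{3}$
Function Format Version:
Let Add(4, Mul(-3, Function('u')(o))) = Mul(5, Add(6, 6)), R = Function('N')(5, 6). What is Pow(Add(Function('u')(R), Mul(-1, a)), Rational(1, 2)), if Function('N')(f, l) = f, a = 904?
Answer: Mul(Rational(4, 3), I, Pow(519, Rational(1, 2))) ≈ Mul(30.375, I)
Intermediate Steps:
R = 5
Function('u')(o) = Rational(-56, 3) (Function('u')(o) = Add(Rational(4, 3), Mul(Rational(-1, 3), Mul(5, Add(6, 6)))) = Add(Rational(4, 3), Mul(Rational(-1, 3), Mul(5, 12))) = Add(Rational(4, 3), Mul(Rational(-1, 3), 60)) = Add(Rational(4, 3), -20) = Rational(-56, 3))
Pow(Add(Function('u')(R), Mul(-1, a)), Rational(1, 2)) = Pow(Add(Rational(-56, 3), Mul(-1, 904)), Rational(1, 2)) = Pow(Add(Rational(-56, 3), -904), Rational(1, 2)) = Pow(Rational(-2768, 3), Rational(1, 2)) = Mul(Rational(4, 3), I, Pow(519, Rational(1, 2)))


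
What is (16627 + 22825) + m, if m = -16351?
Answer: 23101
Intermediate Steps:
(16627 + 22825) + m = (16627 + 22825) - 16351 = 39452 - 16351 = 23101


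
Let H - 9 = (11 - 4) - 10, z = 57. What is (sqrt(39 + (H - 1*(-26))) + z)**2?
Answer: (57 + sqrt(71))**2 ≈ 4280.6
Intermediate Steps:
H = 6 (H = 9 + ((11 - 4) - 10) = 9 + (7 - 10) = 9 - 3 = 6)
(sqrt(39 + (H - 1*(-26))) + z)**2 = (sqrt(39 + (6 - 1*(-26))) + 57)**2 = (sqrt(39 + (6 + 26)) + 57)**2 = (sqrt(39 + 32) + 57)**2 = (sqrt(71) + 57)**2 = (57 + sqrt(71))**2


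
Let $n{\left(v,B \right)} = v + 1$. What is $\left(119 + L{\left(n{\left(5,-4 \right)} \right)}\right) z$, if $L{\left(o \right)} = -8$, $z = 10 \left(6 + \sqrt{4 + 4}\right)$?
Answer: $6660 + 2220 \sqrt{2} \approx 9799.5$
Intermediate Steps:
$n{\left(v,B \right)} = 1 + v$
$z = 60 + 20 \sqrt{2}$ ($z = 10 \left(6 + \sqrt{8}\right) = 10 \left(6 + 2 \sqrt{2}\right) = 60 + 20 \sqrt{2} \approx 88.284$)
$\left(119 + L{\left(n{\left(5,-4 \right)} \right)}\right) z = \left(119 - 8\right) \left(60 + 20 \sqrt{2}\right) = 111 \left(60 + 20 \sqrt{2}\right) = 6660 + 2220 \sqrt{2}$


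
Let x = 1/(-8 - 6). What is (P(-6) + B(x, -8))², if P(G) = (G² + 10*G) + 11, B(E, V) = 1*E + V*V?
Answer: 508369/196 ≈ 2593.7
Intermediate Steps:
x = -1/14 (x = 1/(-14) = -1/14 ≈ -0.071429)
B(E, V) = E + V²
P(G) = 11 + G² + 10*G
(P(-6) + B(x, -8))² = ((11 + (-6)² + 10*(-6)) + (-1/14 + (-8)²))² = ((11 + 36 - 60) + (-1/14 + 64))² = (-13 + 895/14)² = (713/14)² = 508369/196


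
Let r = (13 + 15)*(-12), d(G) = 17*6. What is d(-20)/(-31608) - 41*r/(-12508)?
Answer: -18196151/16473036 ≈ -1.1046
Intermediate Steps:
d(G) = 102
r = -336 (r = 28*(-12) = -336)
d(-20)/(-31608) - 41*r/(-12508) = 102/(-31608) - 41*(-336)/(-12508) = 102*(-1/31608) + 13776*(-1/12508) = -17/5268 - 3444/3127 = -18196151/16473036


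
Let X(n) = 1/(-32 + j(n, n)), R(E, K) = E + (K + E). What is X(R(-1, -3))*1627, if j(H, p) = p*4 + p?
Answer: -1627/57 ≈ -28.544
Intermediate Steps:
j(H, p) = 5*p (j(H, p) = 4*p + p = 5*p)
R(E, K) = K + 2*E (R(E, K) = E + (E + K) = K + 2*E)
X(n) = 1/(-32 + 5*n)
X(R(-1, -3))*1627 = 1627/(-32 + 5*(-3 + 2*(-1))) = 1627/(-32 + 5*(-3 - 2)) = 1627/(-32 + 5*(-5)) = 1627/(-32 - 25) = 1627/(-57) = -1/57*1627 = -1627/57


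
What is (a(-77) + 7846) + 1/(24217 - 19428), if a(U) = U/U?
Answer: 37579284/4789 ≈ 7847.0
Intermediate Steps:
a(U) = 1
(a(-77) + 7846) + 1/(24217 - 19428) = (1 + 7846) + 1/(24217 - 19428) = 7847 + 1/4789 = 37579284/4789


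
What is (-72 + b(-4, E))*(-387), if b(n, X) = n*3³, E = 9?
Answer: 69660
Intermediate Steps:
b(n, X) = 27*n (b(n, X) = n*27 = 27*n)
(-72 + b(-4, E))*(-387) = (-72 + 27*(-4))*(-387) = (-72 - 108)*(-387) = -180*(-387) = 69660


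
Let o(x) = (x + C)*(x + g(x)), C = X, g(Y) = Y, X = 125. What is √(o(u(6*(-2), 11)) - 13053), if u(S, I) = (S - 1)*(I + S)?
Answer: I*√9465 ≈ 97.288*I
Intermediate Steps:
C = 125
u(S, I) = (-1 + S)*(I + S)
o(x) = 2*x*(125 + x) (o(x) = (x + 125)*(x + x) = (125 + x)*(2*x) = 2*x*(125 + x))
√(o(u(6*(-2), 11)) - 13053) = √(2*((6*(-2))² - 1*11 - 6*(-2) + 11*(6*(-2)))*(125 + ((6*(-2))² - 1*11 - 6*(-2) + 11*(6*(-2)))) - 13053) = √(2*((-12)² - 11 - 1*(-12) + 11*(-12))*(125 + ((-12)² - 11 - 1*(-12) + 11*(-12))) - 13053) = √(2*(144 - 11 + 12 - 132)*(125 + (144 - 11 + 12 - 132)) - 13053) = √(2*13*(125 + 13) - 13053) = √(2*13*138 - 13053) = √(3588 - 13053) = √(-9465) = I*√9465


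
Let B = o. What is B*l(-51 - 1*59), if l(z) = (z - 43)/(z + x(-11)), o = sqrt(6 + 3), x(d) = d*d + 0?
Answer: -459/11 ≈ -41.727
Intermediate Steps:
x(d) = d**2 (x(d) = d**2 + 0 = d**2)
o = 3 (o = sqrt(9) = 3)
B = 3
l(z) = (-43 + z)/(121 + z) (l(z) = (z - 43)/(z + (-11)**2) = (-43 + z)/(z + 121) = (-43 + z)/(121 + z))
B*l(-51 - 1*59) = 3*((-43 + (-51 - 1*59))/(121 + (-51 - 1*59))) = 3*((-43 + (-51 - 59))/(121 + (-51 - 59))) = 3*((-43 - 110)/(121 - 110)) = 3*(-153/11) = -459/11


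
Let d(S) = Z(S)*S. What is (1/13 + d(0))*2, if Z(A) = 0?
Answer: 2/13 ≈ 0.15385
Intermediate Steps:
d(S) = 0 (d(S) = 0*S = 0)
(1/13 + d(0))*2 = (1/13 + 0)*2 = (1/13)*2 = 2/13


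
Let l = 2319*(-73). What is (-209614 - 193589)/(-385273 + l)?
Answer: 403203/554560 ≈ 0.72707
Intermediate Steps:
l = -169287
(-209614 - 193589)/(-385273 + l) = (-209614 - 193589)/(-385273 - 169287) = -403203/(-554560) = -403203*(-1/554560) = 403203/554560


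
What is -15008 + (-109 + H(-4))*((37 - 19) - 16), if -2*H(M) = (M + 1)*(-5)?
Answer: -15241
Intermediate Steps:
H(M) = 5/2 + 5*M/2 (H(M) = -(M + 1)*(-5)/2 = -(1 + M)*(-5)/2 = -(-5 - 5*M)/2 = 5/2 + 5*M/2)
-15008 + (-109 + H(-4))*((37 - 19) - 16) = -15008 + (-109 + (5/2 + (5/2)*(-4)))*((37 - 19) - 16) = -15008 + (-109 + (5/2 - 10))*(18 - 16) = -15008 + (-109 - 15/2)*2 = -15008 - 233/2*2 = -15008 - 233 = -15241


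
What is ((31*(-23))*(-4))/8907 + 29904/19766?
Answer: 161363780/88027881 ≈ 1.8331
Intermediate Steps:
((31*(-23))*(-4))/8907 + 29904/19766 = -713*(-4)*(1/8907) + 29904*(1/19766) = 2852*(1/8907) + 14952/9883 = 2852/8907 + 14952/9883 = 161363780/88027881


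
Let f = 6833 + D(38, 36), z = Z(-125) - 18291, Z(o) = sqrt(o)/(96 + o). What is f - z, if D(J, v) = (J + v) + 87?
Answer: 25285 + 5*I*sqrt(5)/29 ≈ 25285.0 + 0.38553*I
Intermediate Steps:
Z(o) = sqrt(o)/(96 + o)
D(J, v) = 87 + J + v
z = -18291 - 5*I*sqrt(5)/29 (z = sqrt(-125)/(96 - 125) - 18291 = (5*I*sqrt(5))/(-29) - 18291 = (5*I*sqrt(5))*(-1/29) - 18291 = -5*I*sqrt(5)/29 - 18291 = -18291 - 5*I*sqrt(5)/29 ≈ -18291.0 - 0.38553*I)
f = 6994 (f = 6833 + (87 + 38 + 36) = 6833 + 161 = 6994)
f - z = 6994 - (-18291 - 5*I*sqrt(5)/29) = 6994 + (18291 + 5*I*sqrt(5)/29) = 25285 + 5*I*sqrt(5)/29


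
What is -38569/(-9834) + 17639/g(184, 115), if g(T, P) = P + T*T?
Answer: 1483689425/334070814 ≈ 4.4412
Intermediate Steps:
g(T, P) = P + T²
-38569/(-9834) + 17639/g(184, 115) = -38569/(-9834) + 17639/(115 + 184²) = -38569*(-1/9834) + 17639/(115 + 33856) = 38569/9834 + 17639/33971 = 1483689425/334070814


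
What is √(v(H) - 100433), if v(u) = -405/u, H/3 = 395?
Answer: I*√626804486/79 ≈ 316.91*I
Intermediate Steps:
H = 1185 (H = 3*395 = 1185)
√(v(H) - 100433) = √(-405/1185 - 100433) = √(-405*1/1185 - 100433) = √(-27/79 - 100433) = √(-7934234/79) = I*√626804486/79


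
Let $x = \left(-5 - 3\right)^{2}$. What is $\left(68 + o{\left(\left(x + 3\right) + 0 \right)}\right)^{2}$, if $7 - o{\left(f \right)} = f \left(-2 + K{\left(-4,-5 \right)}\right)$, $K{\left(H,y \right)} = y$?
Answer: $295936$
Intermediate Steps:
$x = 64$ ($x = \left(-8\right)^{2} = 64$)
$o{\left(f \right)} = 7 + 7 f$ ($o{\left(f \right)} = 7 - f \left(-2 - 5\right) = 7 - f \left(-7\right) = 7 - - 7 f = 7 + 7 f$)
$\left(68 + o{\left(\left(x + 3\right) + 0 \right)}\right)^{2} = \left(68 + \left(7 + 7 \left(\left(64 + 3\right) + 0\right)\right)\right)^{2} = \left(68 + \left(7 + 7 \left(67 + 0\right)\right)\right)^{2} = \left(68 + \left(7 + 7 \cdot 67\right)\right)^{2} = \left(68 + \left(7 + 469\right)\right)^{2} = \left(68 + 476\right)^{2} = 544^{2} = 295936$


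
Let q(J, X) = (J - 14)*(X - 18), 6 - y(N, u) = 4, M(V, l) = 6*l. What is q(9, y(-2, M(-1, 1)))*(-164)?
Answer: -13120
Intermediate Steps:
y(N, u) = 2 (y(N, u) = 6 - 1*4 = 6 - 4 = 2)
q(J, X) = (-18 + X)*(-14 + J) (q(J, X) = (-14 + J)*(-18 + X) = (-18 + X)*(-14 + J))
q(9, y(-2, M(-1, 1)))*(-164) = (252 - 18*9 - 14*2 + 9*2)*(-164) = (252 - 162 - 28 + 18)*(-164) = 80*(-164) = -13120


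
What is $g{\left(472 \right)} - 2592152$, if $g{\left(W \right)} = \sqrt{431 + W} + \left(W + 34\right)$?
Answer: $-2591646 + \sqrt{903} \approx -2.5916 \cdot 10^{6}$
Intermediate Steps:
$g{\left(W \right)} = 34 + W + \sqrt{431 + W}$ ($g{\left(W \right)} = \sqrt{431 + W} + \left(34 + W\right) = 34 + W + \sqrt{431 + W}$)
$g{\left(472 \right)} - 2592152 = \left(34 + 472 + \sqrt{431 + 472}\right) - 2592152 = \left(34 + 472 + \sqrt{903}\right) - 2592152 = \left(506 + \sqrt{903}\right) - 2592152 = -2591646 + \sqrt{903}$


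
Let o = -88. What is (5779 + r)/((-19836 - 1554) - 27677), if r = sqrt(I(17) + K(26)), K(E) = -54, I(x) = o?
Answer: -5779/49067 - I*sqrt(142)/49067 ≈ -0.11778 - 0.00024286*I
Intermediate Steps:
I(x) = -88
r = I*sqrt(142) (r = sqrt(-88 - 54) = sqrt(-142) = I*sqrt(142) ≈ 11.916*I)
(5779 + r)/((-19836 - 1554) - 27677) = (5779 + I*sqrt(142))/((-19836 - 1554) - 27677) = (5779 + I*sqrt(142))/(-21390 - 27677) = (5779 + I*sqrt(142))/(-49067) = (5779 + I*sqrt(142))*(-1/49067) = -5779/49067 - I*sqrt(142)/49067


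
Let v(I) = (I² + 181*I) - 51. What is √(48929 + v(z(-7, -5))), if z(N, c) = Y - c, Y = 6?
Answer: √50990 ≈ 225.81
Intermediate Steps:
z(N, c) = 6 - c
v(I) = -51 + I² + 181*I
√(48929 + v(z(-7, -5))) = √(48929 + (-51 + (6 - 1*(-5))² + 181*(6 - 1*(-5)))) = √(48929 + (-51 + (6 + 5)² + 181*(6 + 5))) = √(48929 + (-51 + 11² + 181*11)) = √(48929 + (-51 + 121 + 1991)) = √(48929 + 2061) = √50990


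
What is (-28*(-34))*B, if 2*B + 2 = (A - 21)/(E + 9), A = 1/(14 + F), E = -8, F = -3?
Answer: -119952/11 ≈ -10905.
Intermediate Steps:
A = 1/11 (A = 1/(14 - 3) = 1/11 ≈ 0.090909)
B = -126/11 (B = -1 + ((1/11 - 21)/(-8 + 9))/2 = -1 + (-230/11/1)/2 = -1 + (-230/11*1)/2 = -1 + (½)*(-230/11) = -1 - 115/11 = -126/11 ≈ -11.455)
(-28*(-34))*B = -28*(-34)*(-126/11) = 952*(-126/11) = -119952/11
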